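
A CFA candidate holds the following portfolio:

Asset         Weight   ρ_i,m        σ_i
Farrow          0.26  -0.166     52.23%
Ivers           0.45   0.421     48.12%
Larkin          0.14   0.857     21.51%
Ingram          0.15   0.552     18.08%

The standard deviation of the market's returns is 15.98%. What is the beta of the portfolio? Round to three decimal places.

β_Farrow = -0.166 × 52.23% / 15.98% = -0.5426
β_Ivers = 0.421 × 48.12% / 15.98% = 1.2677
β_Larkin = 0.857 × 21.51% / 15.98% = 1.1536
β_Ingram = 0.552 × 18.08% / 15.98% = 0.6245
β_P = Σ w_i β_i = 0.26×-0.5426 + 0.45×1.2677 + 0.14×1.1536 + 0.15×0.6245 = 0.6846

0.685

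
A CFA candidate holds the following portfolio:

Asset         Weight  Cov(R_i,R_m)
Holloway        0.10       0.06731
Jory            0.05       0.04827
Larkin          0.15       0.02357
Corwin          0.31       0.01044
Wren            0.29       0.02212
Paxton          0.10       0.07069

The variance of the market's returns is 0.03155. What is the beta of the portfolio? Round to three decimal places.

0.932

β_Holloway = 0.06731 / 0.03155 = 2.1334
β_Jory = 0.04827 / 0.03155 = 1.5300
β_Larkin = 0.02357 / 0.03155 = 0.7471
β_Corwin = 0.01044 / 0.03155 = 0.3309
β_Wren = 0.02212 / 0.03155 = 0.7011
β_Paxton = 0.07069 / 0.03155 = 2.2406
β_P = Σ w_i β_i = 0.10×2.1334 + 0.05×1.5300 + 0.15×0.7471 + 0.31×0.3309 + 0.29×0.7011 + 0.10×2.2406 = 0.9319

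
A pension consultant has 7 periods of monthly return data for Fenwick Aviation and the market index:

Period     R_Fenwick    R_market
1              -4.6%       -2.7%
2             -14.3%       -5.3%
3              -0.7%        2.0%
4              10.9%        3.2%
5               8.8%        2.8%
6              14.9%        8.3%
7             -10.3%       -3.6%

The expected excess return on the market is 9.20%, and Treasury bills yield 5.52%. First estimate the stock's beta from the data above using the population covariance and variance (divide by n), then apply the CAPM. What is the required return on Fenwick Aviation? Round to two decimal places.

Mean R_i = (-4.6 − 14.3 − 0.7 + 10.9 + 8.8 + 14.9 − 10.3) / 7 = 0.6714%
Mean R_m = (-2.7 − 5.3 + 2.0 + 3.2 + 2.8 + 8.3 − 3.6) / 7 = 0.6714%
Σ(R_i − R̄_i)(R_m − R̄_m) = 303.9243  ⇒  Cov = 303.9243 / 7 = 43.4178
Σ(R_m − R̄_m)² = 136.1543  ⇒  Var(R_m) = 136.1543 / 7 = 19.4506
β = Cov / Var(R_m) = 43.4178 / 19.4506 = 2.2322
E(R) = R_f + β × MRP = 5.52% + 2.2322 × 9.20% = 26.06%

26.06%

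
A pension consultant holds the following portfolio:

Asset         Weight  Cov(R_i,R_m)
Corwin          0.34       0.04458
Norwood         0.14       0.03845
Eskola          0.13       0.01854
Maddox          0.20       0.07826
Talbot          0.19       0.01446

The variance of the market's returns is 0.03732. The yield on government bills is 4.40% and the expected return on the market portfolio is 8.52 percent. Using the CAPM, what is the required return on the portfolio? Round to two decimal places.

8.96%

β_Corwin = 0.04458 / 0.03732 = 1.1945
β_Norwood = 0.03845 / 0.03732 = 1.0303
β_Eskola = 0.01854 / 0.03732 = 0.4968
β_Maddox = 0.07826 / 0.03732 = 2.0970
β_Talbot = 0.01446 / 0.03732 = 0.3875
β_P = Σ w_i β_i = 0.34×1.1945 + 0.14×1.0303 + 0.13×0.4968 + 0.20×2.0970 + 0.19×0.3875 = 1.1080
MRP = 8.52% − 4.40% = 4.12%
E(R_P) = R_f + β_P × MRP = 4.40% + 1.1080 × 4.12% = 8.96%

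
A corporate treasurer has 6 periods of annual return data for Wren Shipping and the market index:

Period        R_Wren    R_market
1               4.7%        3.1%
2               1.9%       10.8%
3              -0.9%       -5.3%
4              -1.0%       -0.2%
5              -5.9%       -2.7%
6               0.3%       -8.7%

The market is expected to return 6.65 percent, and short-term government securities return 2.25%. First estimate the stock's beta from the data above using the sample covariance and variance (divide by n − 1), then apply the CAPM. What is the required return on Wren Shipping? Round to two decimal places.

Mean R_i = (4.7 + 1.9 − 0.9 − 1.0 − 5.9 + 0.3) / 6 = -0.1500%
Mean R_m = (3.1 + 10.8 − 5.3 − 0.2 − 2.7 − 8.7) / 6 = -0.5000%
Σ(R_i − R̄_i)(R_m − R̄_m) = 52.9300  ⇒  Cov = 52.9300 / 5 = 10.5860
Σ(R_m − R̄_m)² = 235.8600  ⇒  Var(R_m) = 235.8600 / 5 = 47.1720
β = Cov / Var(R_m) = 10.5860 / 47.1720 = 0.2244
MRP = 6.65% − 2.25% = 4.40%
E(R) = R_f + β × MRP = 2.25% + 0.2244 × 4.40% = 3.24%

3.24%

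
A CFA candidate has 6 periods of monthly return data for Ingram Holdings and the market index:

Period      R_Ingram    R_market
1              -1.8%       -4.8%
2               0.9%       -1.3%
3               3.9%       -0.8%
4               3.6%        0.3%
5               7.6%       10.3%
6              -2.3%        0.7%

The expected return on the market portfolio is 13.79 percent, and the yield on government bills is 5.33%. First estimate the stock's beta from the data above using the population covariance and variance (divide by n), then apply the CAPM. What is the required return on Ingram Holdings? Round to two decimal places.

Mean R_i = (-1.8 + 0.9 + 3.9 + 3.6 + 7.6 − 2.3) / 6 = 1.9833%
Mean R_m = (-4.8 − 1.3 − 0.8 + 0.3 + 10.3 + 0.7) / 6 = 0.7333%
Σ(R_i − R̄_i)(R_m − R̄_m) = 73.3733  ⇒  Cov = 73.3733 / 6 = 12.2289
Σ(R_m − R̄_m)² = 128.8133  ⇒  Var(R_m) = 128.8133 / 6 = 21.4689
β = Cov / Var(R_m) = 12.2289 / 21.4689 = 0.5696
MRP = 13.79% − 5.33% = 8.46%
E(R) = R_f + β × MRP = 5.33% + 0.5696 × 8.46% = 10.15%

10.15%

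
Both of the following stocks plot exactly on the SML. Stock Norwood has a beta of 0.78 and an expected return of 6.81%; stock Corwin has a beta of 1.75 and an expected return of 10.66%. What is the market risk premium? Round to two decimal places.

Both satisfy E(R) = R_f + β·MRP, so the slope of the SML is
MRP = (10.66% − 6.81%) / (1.75 − 0.78) = 3.85% / 0.97 = 3.9691%

3.97%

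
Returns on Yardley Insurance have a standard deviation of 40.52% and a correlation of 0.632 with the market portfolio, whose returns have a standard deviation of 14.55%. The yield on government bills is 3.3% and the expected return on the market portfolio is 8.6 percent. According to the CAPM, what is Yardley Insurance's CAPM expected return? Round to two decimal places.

β = ρ × σ_i / σ_m = 0.632 × 40.52% / 14.55% = 1.7600
MRP = 8.6% − 3.3% = 5.30%
E(R) = 3.3% + 1.7600 × 5.3% = 12.63%

12.63%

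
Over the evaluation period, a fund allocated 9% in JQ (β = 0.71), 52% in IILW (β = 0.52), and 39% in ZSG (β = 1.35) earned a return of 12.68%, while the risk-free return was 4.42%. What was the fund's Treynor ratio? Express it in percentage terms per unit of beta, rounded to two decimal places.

β_P = 0.09×0.71 + 0.52×0.52 + 0.39×1.35 = 0.8608
Treynor = (R_P − R_f) / β_P = (12.68% − 4.42%) / 0.8608 = 8.26% / 0.8608 = 9.60%

9.60%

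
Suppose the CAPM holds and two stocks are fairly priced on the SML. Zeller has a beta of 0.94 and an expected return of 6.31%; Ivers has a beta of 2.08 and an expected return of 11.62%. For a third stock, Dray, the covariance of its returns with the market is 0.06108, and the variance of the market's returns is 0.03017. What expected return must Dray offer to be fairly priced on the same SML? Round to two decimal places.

11.36%

MRP = (11.62% − 6.31%) / (2.08 − 0.94) = 4.6579%
R_f = 6.31% − 0.94 × 4.6579% = 1.9316%
β_Dray = Cov / Var(R_m) = 0.06108 / 0.03017 = 2.0245
E(R_Dray) = R_f + β × MRP = 1.9316% + 2.0245 × 4.6579% = 11.36%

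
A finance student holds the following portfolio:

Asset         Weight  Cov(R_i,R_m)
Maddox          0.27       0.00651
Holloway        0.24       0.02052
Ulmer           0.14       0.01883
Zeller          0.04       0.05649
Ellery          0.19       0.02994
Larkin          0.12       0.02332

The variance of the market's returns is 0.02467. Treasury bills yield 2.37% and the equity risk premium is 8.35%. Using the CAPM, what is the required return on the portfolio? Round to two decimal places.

9.16%

β_Maddox = 0.00651 / 0.02467 = 0.2639
β_Holloway = 0.02052 / 0.02467 = 0.8318
β_Ulmer = 0.01883 / 0.02467 = 0.7633
β_Zeller = 0.05649 / 0.02467 = 2.2898
β_Ellery = 0.02994 / 0.02467 = 1.2136
β_Larkin = 0.02332 / 0.02467 = 0.9453
β_P = Σ w_i β_i = 0.27×0.2639 + 0.24×0.8318 + 0.14×0.7633 + 0.04×2.2898 + 0.19×1.2136 + 0.12×0.9453 = 0.8134
E(R_P) = R_f + β_P × MRP = 2.37% + 0.8134 × 8.35% = 9.16%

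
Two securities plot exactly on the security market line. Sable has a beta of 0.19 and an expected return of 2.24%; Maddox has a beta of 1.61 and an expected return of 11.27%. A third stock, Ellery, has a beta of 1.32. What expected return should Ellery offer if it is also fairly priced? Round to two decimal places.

9.43%

MRP (SML slope) = (11.27% − 2.24%) / (1.61 − 0.19) = 9.03% / 1.42 = 6.3592%
R_f (intercept) = 2.24% − 0.19 × 6.3592% = 1.0318%
E(R_Ellery) = R_f + β × MRP = 1.0318% + 1.32 × 6.3592% = 9.43%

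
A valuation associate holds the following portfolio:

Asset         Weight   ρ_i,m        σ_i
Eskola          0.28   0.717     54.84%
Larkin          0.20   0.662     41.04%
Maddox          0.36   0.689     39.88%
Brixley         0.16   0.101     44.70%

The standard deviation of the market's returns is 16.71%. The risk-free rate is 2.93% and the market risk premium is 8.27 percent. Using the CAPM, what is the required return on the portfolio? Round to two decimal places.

16.32%

β_Eskola = 0.717 × 54.84% / 16.71% = 2.3531
β_Larkin = 0.662 × 41.04% / 16.71% = 1.6259
β_Maddox = 0.689 × 39.88% / 16.71% = 1.6444
β_Brixley = 0.101 × 44.70% / 16.71% = 0.2702
β_P = Σ w_i β_i = 0.28×2.3531 + 0.20×1.6259 + 0.36×1.6444 + 0.16×0.2702 = 1.6193
E(R_P) = R_f + β_P × MRP = 2.93% + 1.6193 × 8.27% = 16.32%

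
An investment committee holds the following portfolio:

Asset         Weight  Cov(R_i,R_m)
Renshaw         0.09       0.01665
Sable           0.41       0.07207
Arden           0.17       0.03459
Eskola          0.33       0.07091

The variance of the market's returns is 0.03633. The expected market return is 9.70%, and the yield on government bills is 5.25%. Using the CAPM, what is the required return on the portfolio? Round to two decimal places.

12.64%

β_Renshaw = 0.01665 / 0.03633 = 0.4583
β_Sable = 0.07207 / 0.03633 = 1.9838
β_Arden = 0.03459 / 0.03633 = 0.9521
β_Eskola = 0.07091 / 0.03633 = 1.9518
β_P = Σ w_i β_i = 0.09×0.4583 + 0.41×1.9838 + 0.17×0.9521 + 0.33×1.9518 = 1.6606
MRP = 9.70% − 5.25% = 4.45%
E(R_P) = R_f + β_P × MRP = 5.25% + 1.6606 × 4.45% = 12.64%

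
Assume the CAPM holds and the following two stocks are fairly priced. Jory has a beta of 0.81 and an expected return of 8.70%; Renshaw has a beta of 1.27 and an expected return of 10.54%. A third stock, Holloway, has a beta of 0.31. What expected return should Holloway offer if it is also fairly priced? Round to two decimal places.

6.70%

MRP (SML slope) = (10.54% − 8.70%) / (1.27 − 0.81) = 1.84% / 0.46 = 4.0000%
R_f (intercept) = 8.70% − 0.81 × 4.0000% = 5.4600%
E(R_Holloway) = R_f + β × MRP = 5.4600% + 0.31 × 4.0000% = 6.70%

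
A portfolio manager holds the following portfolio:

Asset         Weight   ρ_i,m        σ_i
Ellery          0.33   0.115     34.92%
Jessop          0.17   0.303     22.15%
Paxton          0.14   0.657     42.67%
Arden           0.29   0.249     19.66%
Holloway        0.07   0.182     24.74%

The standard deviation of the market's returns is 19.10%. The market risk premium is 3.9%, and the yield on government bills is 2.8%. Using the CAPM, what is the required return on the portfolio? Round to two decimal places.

β_Ellery = 0.115 × 34.92% / 19.10% = 0.2103
β_Jessop = 0.303 × 22.15% / 19.10% = 0.3514
β_Paxton = 0.657 × 42.67% / 19.10% = 1.4678
β_Arden = 0.249 × 19.66% / 19.10% = 0.2563
β_Holloway = 0.182 × 24.74% / 19.10% = 0.2357
β_P = Σ w_i β_i = 0.33×0.2103 + 0.17×0.3514 + 0.14×1.4678 + 0.29×0.2563 + 0.07×0.2357 = 0.4255
E(R_P) = R_f + β_P × MRP = 2.8% + 0.4255 × 3.9% = 4.46%

4.46%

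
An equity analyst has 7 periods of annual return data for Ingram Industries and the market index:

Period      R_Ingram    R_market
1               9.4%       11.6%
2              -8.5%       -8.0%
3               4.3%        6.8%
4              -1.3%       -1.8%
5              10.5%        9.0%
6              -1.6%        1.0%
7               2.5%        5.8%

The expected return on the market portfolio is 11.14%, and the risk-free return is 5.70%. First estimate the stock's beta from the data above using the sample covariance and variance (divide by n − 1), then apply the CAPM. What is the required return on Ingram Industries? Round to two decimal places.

10.83%

Mean R_i = (9.4 − 8.5 + 4.3 − 1.3 + 10.5 − 1.6 + 2.5) / 7 = 2.1857%
Mean R_m = (11.6 − 8.0 + 6.8 − 1.8 + 9.0 + 1.0 + 5.8) / 7 = 3.4857%
Σ(R_i − R̄_i)(R_m − R̄_m) = 262.6886  ⇒  Cov = 262.6886 / 6 = 43.7814
Σ(R_m − R̄_m)² = 278.6286  ⇒  Var(R_m) = 278.6286 / 6 = 46.4381
β = Cov / Var(R_m) = 43.7814 / 46.4381 = 0.9428
MRP = 11.14% − 5.70% = 5.44%
E(R) = R_f + β × MRP = 5.70% + 0.9428 × 5.44% = 10.83%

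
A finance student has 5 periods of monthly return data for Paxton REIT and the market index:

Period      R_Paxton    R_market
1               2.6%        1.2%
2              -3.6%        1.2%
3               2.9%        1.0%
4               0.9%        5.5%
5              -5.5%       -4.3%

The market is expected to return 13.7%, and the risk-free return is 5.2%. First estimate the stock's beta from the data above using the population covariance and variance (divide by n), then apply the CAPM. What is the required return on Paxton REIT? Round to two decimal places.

10.96%

Mean R_i = (2.6 − 3.6 + 2.9 + 0.9 − 5.5) / 5 = -0.5400%
Mean R_m = (1.2 + 1.2 + 1.0 + 5.5 − 4.3) / 5 = 0.9200%
Σ(R_i − R̄_i)(R_m − R̄_m) = 32.7840  ⇒  Cov = 32.7840 / 5 = 6.5568
Σ(R_m − R̄_m)² = 48.3880  ⇒  Var(R_m) = 48.3880 / 5 = 9.6776
β = Cov / Var(R_m) = 6.5568 / 9.6776 = 0.6775
MRP = 13.7% − 5.2% = 8.50%
E(R) = R_f + β × MRP = 5.2% + 0.6775 × 8.5% = 10.96%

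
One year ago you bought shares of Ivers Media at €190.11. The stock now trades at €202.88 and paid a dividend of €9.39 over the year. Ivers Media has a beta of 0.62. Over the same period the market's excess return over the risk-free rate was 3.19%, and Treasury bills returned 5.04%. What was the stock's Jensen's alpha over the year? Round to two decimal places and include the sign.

Realised HPR = (P1 + D1 − P0) / P0 = (202.88 + 9.39 − 190.11) / 190.11 = 22.16 / 190.11 = 11.6564%
CAPM required = R_f + β·MRP = 5.04% + 0.62 × 3.19% = 7.0178%
α = realised − required = 11.6564% − 7.0178% = +4.64%

+4.64%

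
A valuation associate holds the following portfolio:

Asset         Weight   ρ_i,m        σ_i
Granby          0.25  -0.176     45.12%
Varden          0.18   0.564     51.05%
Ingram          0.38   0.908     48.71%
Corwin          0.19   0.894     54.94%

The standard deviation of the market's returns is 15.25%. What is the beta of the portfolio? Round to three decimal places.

β_Granby = -0.176 × 45.12% / 15.25% = -0.5207
β_Varden = 0.564 × 51.05% / 15.25% = 1.8880
β_Ingram = 0.908 × 48.71% / 15.25% = 2.9002
β_Corwin = 0.894 × 54.94% / 15.25% = 3.2207
β_P = Σ w_i β_i = 0.25×-0.5207 + 0.18×1.8880 + 0.38×2.9002 + 0.19×3.2207 = 1.9237

1.924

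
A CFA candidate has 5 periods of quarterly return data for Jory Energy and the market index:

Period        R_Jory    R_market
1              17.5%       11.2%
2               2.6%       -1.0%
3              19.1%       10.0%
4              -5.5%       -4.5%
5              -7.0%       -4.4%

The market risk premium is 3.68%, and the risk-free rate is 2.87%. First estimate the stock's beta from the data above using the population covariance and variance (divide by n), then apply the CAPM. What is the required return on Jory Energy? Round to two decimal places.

Mean R_i = (17.5 + 2.6 + 19.1 − 5.5 − 7.0) / 5 = 5.3400%
Mean R_m = (11.2 − 1.0 + 10.0 − 4.5 − 4.4) / 5 = 2.2600%
Σ(R_i − R̄_i)(R_m − R̄_m) = 379.6080  ⇒  Cov = 379.6080 / 5 = 75.9216
Σ(R_m − R̄_m)² = 240.5120  ⇒  Var(R_m) = 240.5120 / 5 = 48.1024
β = Cov / Var(R_m) = 75.9216 / 48.1024 = 1.5783
E(R) = R_f + β × MRP = 2.87% + 1.5783 × 3.68% = 8.68%

8.68%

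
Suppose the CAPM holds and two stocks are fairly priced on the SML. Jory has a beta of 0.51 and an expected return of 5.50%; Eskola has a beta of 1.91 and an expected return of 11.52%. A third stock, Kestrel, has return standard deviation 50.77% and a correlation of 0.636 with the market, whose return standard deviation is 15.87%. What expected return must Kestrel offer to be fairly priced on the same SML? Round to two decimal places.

MRP = (11.52% − 5.50%) / (1.91 − 0.51) = 4.3000%
R_f = 5.50% − 0.51 × 4.3000% = 3.3070%
β_Kestrel = ρ·σ_i/σ_m = 0.636 × 50.77 / 15.87 = 2.0346
E(R_Kestrel) = R_f + β × MRP = 3.3070% + 2.0346 × 4.3000% = 12.06%

12.06%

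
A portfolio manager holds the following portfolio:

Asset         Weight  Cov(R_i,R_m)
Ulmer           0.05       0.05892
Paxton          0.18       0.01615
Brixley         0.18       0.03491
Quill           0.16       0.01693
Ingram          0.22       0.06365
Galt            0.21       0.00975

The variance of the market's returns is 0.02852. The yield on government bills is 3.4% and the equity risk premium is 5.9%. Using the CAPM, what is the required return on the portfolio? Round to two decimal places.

β_Ulmer = 0.05892 / 0.02852 = 2.0659
β_Paxton = 0.01615 / 0.02852 = 0.5663
β_Brixley = 0.03491 / 0.02852 = 1.2241
β_Quill = 0.01693 / 0.02852 = 0.5936
β_Ingram = 0.06365 / 0.02852 = 2.2318
β_Galt = 0.00975 / 0.02852 = 0.3419
β_P = Σ w_i β_i = 0.05×2.0659 + 0.18×0.5663 + 0.18×1.2241 + 0.16×0.5936 + 0.22×2.2318 + 0.21×0.3419 = 1.0833
E(R_P) = R_f + β_P × MRP = 3.4% + 1.0833 × 5.9% = 9.79%

9.79%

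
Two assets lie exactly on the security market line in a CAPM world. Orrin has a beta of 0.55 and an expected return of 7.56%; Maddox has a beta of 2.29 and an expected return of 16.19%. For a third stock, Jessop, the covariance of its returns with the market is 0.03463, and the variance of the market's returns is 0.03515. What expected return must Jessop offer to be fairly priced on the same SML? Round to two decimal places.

MRP = (16.19% − 7.56%) / (2.29 − 0.55) = 4.9598%
R_f = 7.56% − 0.55 × 4.9598% = 4.8321%
β_Jessop = Cov / Var(R_m) = 0.03463 / 0.03515 = 0.9852
E(R_Jessop) = R_f + β × MRP = 4.8321% + 0.9852 × 4.9598% = 9.72%

9.72%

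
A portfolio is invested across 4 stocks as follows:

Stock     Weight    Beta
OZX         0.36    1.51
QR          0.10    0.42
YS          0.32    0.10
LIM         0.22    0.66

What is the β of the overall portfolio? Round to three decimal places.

0.763

β_P = Σ w_i β_i = 0.36×1.51 + 0.10×0.42 + 0.32×0.10 + 0.22×0.66 = 0.7628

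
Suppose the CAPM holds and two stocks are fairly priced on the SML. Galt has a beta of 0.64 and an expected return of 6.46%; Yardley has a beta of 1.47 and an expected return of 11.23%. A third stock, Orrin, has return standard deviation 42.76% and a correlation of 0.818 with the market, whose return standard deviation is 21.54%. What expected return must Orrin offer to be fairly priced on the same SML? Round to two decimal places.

12.11%

MRP = (11.23% − 6.46%) / (1.47 − 0.64) = 5.7470%
R_f = 6.46% − 0.64 × 5.7470% = 2.7819%
β_Orrin = ρ·σ_i/σ_m = 0.818 × 42.76 / 21.54 = 1.6238
E(R_Orrin) = R_f + β × MRP = 2.7819% + 1.6238 × 5.7470% = 12.11%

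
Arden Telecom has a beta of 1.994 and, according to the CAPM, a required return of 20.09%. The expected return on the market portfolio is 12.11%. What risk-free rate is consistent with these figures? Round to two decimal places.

4.08%

E(R) = R_f + β(E(R_m) − R_f) = R_f(1 − β) + β·E(R_m)
20.09% = R_f × (1 − 1.994) + 1.994 × 12.11%
20.09% = R_f × -0.994 + 24.14734%
R_f = (20.09% − 24.14734%) / -0.994 = 4.08%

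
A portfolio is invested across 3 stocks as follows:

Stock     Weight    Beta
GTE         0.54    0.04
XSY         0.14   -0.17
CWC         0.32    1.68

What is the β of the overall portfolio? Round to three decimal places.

0.535

β_P = Σ w_i β_i = 0.54×0.04 + 0.14×-0.17 + 0.32×1.68 = 0.5354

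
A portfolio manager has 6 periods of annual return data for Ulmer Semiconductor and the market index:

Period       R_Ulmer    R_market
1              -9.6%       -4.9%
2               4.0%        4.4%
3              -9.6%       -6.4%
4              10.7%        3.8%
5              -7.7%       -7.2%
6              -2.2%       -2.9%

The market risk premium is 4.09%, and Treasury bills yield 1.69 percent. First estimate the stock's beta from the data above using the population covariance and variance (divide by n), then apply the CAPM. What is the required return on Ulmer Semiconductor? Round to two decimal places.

7.89%

Mean R_i = (-9.6 + 4.0 − 9.6 + 10.7 − 7.7 − 2.2) / 6 = -2.4000%
Mean R_m = (-4.9 + 4.4 − 6.4 + 3.8 − 7.2 − 2.9) / 6 = -2.2000%
Σ(R_i − R̄_i)(R_m − R̄_m) = 196.8800  ⇒  Cov = 196.8800 / 6 = 32.8133
Σ(R_m − R̄_m)² = 129.9800  ⇒  Var(R_m) = 129.9800 / 6 = 21.6633
β = Cov / Var(R_m) = 32.8133 / 21.6633 = 1.5147
E(R) = R_f + β × MRP = 1.69% + 1.5147 × 4.09% = 7.89%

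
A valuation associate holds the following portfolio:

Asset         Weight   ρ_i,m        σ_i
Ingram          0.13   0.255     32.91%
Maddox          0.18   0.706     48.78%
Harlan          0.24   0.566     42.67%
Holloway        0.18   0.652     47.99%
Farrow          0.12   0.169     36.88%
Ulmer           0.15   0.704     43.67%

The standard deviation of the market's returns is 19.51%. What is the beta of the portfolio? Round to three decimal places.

β_Ingram = 0.255 × 32.91% / 19.51% = 0.4301
β_Maddox = 0.706 × 48.78% / 19.51% = 1.7652
β_Harlan = 0.566 × 42.67% / 19.51% = 1.2379
β_Holloway = 0.652 × 47.99% / 19.51% = 1.6038
β_Farrow = 0.169 × 36.88% / 19.51% = 0.3195
β_Ulmer = 0.704 × 43.67% / 19.51% = 1.5758
β_P = Σ w_i β_i = 0.13×0.4301 + 0.18×1.7652 + 0.24×1.2379 + 0.18×1.6038 + 0.12×0.3195 + 0.15×1.5758 = 1.2341

1.234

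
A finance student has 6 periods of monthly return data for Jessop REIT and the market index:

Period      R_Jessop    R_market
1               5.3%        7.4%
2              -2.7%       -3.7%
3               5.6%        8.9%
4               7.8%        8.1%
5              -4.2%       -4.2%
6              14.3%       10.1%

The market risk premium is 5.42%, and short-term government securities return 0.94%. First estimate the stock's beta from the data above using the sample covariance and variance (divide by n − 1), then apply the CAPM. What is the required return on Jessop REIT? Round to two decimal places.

Mean R_i = (5.3 − 2.7 + 5.6 + 7.8 − 4.2 + 14.3) / 6 = 4.3500%
Mean R_m = (7.4 − 3.7 + 8.9 + 8.1 − 4.2 + 10.1) / 6 = 4.4333%
Σ(R_i − R̄_i)(R_m − R̄_m) = 208.5900  ⇒  Cov = 208.5900 / 5 = 41.7180
Σ(R_m − R̄_m)² = 214.9933  ⇒  Var(R_m) = 214.9933 / 5 = 42.9987
β = Cov / Var(R_m) = 41.7180 / 42.9987 = 0.9702
E(R) = R_f + β × MRP = 0.94% + 0.9702 × 5.42% = 6.20%

6.20%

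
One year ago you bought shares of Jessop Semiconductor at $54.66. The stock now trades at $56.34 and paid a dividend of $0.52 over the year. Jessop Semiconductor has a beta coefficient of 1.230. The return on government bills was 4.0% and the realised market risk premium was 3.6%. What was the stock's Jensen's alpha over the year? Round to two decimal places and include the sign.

-4.40%

Realised HPR = (P1 + D1 − P0) / P0 = (56.34 + 0.52 − 54.66) / 54.66 = 2.20 / 54.66 = 4.0249%
CAPM required = R_f + β·MRP = 4.0% + 1.230 × 3.6% = 8.4280%
α = realised − required = 4.0249% − 8.4280% = -4.40%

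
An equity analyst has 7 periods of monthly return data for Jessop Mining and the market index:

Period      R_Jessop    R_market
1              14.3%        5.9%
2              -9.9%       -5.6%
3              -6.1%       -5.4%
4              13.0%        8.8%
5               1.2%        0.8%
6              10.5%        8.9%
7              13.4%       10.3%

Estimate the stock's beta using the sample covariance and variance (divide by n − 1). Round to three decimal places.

1.423

Mean R_i = (14.3 − 9.9 − 6.1 + 13.0 + 1.2 + 10.5 + 13.4) / 7 = 5.2000%
Mean R_m = (5.9 − 5.6 − 5.4 + 8.8 + 0.8 + 8.9 + 10.3) / 7 = 3.3857%
Σ(R_i − R̄_i)(R_m − R̄_m) = 396.3400  ⇒  Cov = 396.3400 / 6 = 66.0567
Σ(R_m − R̄_m)² = 278.4686  ⇒  Var(R_m) = 278.4686 / 6 = 46.4114
β = Cov / Var(R_m) = 66.0567 / 46.4114 = 1.4233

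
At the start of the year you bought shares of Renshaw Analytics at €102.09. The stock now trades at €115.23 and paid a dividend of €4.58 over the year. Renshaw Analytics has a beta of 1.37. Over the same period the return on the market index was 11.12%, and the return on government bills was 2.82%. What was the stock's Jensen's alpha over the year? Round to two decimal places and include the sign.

+3.17%

Realised HPR = (P1 + D1 − P0) / P0 = (115.23 + 4.58 − 102.09) / 102.09 = 17.72 / 102.09 = 17.3572%
MRP = 11.12% − 2.82% = 8.30%
CAPM required = R_f + β·MRP = 2.82% + 1.37 × 8.30% = 14.1910%
α = realised − required = 17.3572% − 14.1910% = +3.17%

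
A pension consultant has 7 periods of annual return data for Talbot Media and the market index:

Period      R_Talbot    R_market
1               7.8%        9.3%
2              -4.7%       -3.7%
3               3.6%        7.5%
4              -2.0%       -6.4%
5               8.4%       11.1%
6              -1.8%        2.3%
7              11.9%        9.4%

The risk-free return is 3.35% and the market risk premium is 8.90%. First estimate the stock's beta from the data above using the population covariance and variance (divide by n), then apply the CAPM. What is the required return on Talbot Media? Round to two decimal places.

10.50%

Mean R_i = (7.8 − 4.7 + 3.6 − 2.0 + 8.4 − 1.8 + 11.9) / 7 = 3.3143%
Mean R_m = (9.3 − 3.7 + 7.5 − 6.4 + 11.1 + 2.3 + 9.4) / 7 = 4.2143%
Σ(R_i − R̄_i)(R_m − R̄_m) = 232.9186  ⇒  Cov = 232.9186 / 7 = 33.2741
Σ(R_m − R̄_m)² = 289.9286  ⇒  Var(R_m) = 289.9286 / 7 = 41.4184
β = Cov / Var(R_m) = 33.2741 / 41.4184 = 0.8034
E(R) = R_f + β × MRP = 3.35% + 0.8034 × 8.90% = 10.50%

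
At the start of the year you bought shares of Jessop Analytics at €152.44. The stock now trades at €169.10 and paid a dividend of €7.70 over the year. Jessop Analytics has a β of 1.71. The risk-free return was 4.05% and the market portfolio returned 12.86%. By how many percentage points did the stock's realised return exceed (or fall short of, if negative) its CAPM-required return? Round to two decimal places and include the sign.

-3.14%

Realised HPR = (P1 + D1 − P0) / P0 = (169.10 + 7.70 − 152.44) / 152.44 = 24.36 / 152.44 = 15.9801%
MRP = 12.86% − 4.05% = 8.81%
CAPM required = R_f + β·MRP = 4.05% + 1.71 × 8.81% = 19.1151%
α = realised − required = 15.9801% − 19.1151% = -3.14%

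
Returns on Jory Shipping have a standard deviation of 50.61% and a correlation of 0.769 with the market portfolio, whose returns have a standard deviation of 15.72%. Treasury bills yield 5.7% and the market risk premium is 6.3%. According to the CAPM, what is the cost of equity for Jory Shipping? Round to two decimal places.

21.30%

β = ρ × σ_i / σ_m = 0.769 × 50.61% / 15.72% = 2.4758
E(R) = 5.7% + 2.4758 × 6.3% = 21.30%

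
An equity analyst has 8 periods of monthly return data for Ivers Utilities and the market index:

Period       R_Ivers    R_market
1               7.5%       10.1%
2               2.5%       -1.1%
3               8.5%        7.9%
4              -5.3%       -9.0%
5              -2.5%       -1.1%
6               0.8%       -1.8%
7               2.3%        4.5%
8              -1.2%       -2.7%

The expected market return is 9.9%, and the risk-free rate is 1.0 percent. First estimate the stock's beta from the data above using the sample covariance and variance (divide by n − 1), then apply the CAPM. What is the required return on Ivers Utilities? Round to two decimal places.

Mean R_i = (7.5 + 2.5 + 8.5 − 5.3 − 2.5 + 0.8 + 2.3 − 1.2) / 8 = 1.5750%
Mean R_m = (10.1 − 1.1 + 7.9 − 9.0 − 1.1 − 1.8 + 4.5 − 2.7) / 8 = 0.8500%
Σ(R_i − R̄_i)(R_m − R̄_m) = 192.0400  ⇒  Cov = 192.0400 / 7 = 27.4343
Σ(R_m − R̄_m)² = 272.8400  ⇒  Var(R_m) = 272.8400 / 7 = 38.9771
β = Cov / Var(R_m) = 27.4343 / 38.9771 = 0.7039
MRP = 9.9% − 1.0% = 8.90%
E(R) = R_f + β × MRP = 1.0% + 0.7039 × 8.9% = 7.26%

7.26%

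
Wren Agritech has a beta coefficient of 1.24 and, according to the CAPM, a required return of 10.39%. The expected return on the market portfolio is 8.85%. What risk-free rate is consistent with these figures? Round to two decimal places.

E(R) = R_f + β(E(R_m) − R_f) = R_f(1 − β) + β·E(R_m)
10.39% = R_f × (1 − 1.24) + 1.24 × 8.85%
10.39% = R_f × -0.24 + 10.9740%
R_f = (10.39% − 10.9740%) / -0.24 = 2.43%

2.43%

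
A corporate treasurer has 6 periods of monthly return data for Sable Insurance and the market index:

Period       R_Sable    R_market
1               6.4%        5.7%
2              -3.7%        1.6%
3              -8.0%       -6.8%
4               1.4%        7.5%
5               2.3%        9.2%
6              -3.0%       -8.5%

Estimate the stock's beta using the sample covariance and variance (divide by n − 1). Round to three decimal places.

0.528

Mean R_i = (6.4 − 3.7 − 8.0 + 1.4 + 2.3 − 3.0) / 6 = -0.7667%
Mean R_m = (5.7 + 1.6 − 6.8 + 7.5 + 9.2 − 8.5) / 6 = 1.4500%
Σ(R_i − R̄_i)(R_m − R̄_m) = 148.7900  ⇒  Cov = 148.7900 / 5 = 29.7580
Σ(R_m − R̄_m)² = 281.8150  ⇒  Var(R_m) = 281.8150 / 5 = 56.3630
β = Cov / Var(R_m) = 29.7580 / 56.3630 = 0.5280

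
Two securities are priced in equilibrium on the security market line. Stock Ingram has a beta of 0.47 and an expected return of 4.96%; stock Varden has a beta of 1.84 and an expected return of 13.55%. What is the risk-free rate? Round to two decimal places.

2.01%

Both satisfy E(R) = R_f + β·MRP, so the slope of the SML is
MRP = (13.55% − 4.96%) / (1.84 − 0.47) = 8.59% / 1.37 = 6.2701%
R_f = E(R_Ingram) − β_Ingram·MRP = 4.96% − 0.47 × 6.2701% = 2.0131%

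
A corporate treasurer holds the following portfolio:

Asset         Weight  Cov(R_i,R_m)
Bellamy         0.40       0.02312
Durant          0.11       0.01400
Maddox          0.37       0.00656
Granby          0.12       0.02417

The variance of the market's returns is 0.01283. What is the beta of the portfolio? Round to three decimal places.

β_Bellamy = 0.02312 / 0.01283 = 1.8020
β_Durant = 0.01400 / 0.01283 = 1.0912
β_Maddox = 0.00656 / 0.01283 = 0.5113
β_Granby = 0.02417 / 0.01283 = 1.8839
β_P = Σ w_i β_i = 0.40×1.8020 + 0.11×1.0912 + 0.37×0.5113 + 0.12×1.8839 = 1.2561

1.256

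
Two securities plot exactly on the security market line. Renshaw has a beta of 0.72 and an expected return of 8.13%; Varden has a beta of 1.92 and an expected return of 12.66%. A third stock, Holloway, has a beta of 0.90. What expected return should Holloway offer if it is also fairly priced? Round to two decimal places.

MRP (SML slope) = (12.66% − 8.13%) / (1.92 − 0.72) = 4.53% / 1.20 = 3.7750%
R_f (intercept) = 8.13% − 0.72 × 3.7750% = 5.4120%
E(R_Holloway) = R_f + β × MRP = 5.4120% + 0.90 × 3.7750% = 8.81%

8.81%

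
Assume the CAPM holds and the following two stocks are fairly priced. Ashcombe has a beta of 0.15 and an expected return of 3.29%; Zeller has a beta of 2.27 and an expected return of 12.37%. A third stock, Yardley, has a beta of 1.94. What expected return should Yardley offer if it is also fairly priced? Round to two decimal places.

MRP (SML slope) = (12.37% − 3.29%) / (2.27 − 0.15) = 9.08% / 2.12 = 4.2830%
R_f (intercept) = 3.29% − 0.15 × 4.2830% = 2.6476%
E(R_Yardley) = R_f + β × MRP = 2.6476% + 1.94 × 4.2830% = 10.96%

10.96%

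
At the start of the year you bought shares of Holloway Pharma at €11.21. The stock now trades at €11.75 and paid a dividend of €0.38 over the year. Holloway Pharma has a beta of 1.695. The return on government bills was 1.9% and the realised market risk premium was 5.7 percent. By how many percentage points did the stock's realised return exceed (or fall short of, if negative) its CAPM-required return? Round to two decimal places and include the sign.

-3.35%

Realised HPR = (P1 + D1 − P0) / P0 = (11.75 + 0.38 − 11.21) / 11.21 = 0.92 / 11.21 = 8.2070%
CAPM required = R_f + β·MRP = 1.9% + 1.695 × 5.7% = 11.5615%
α = realised − required = 8.2070% − 11.5615% = -3.35%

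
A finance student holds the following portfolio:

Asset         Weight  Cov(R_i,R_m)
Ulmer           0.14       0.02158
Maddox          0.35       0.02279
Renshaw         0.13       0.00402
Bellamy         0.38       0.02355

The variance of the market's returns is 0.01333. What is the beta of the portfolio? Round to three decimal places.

β_Ulmer = 0.02158 / 0.01333 = 1.6189
β_Maddox = 0.02279 / 0.01333 = 1.7097
β_Renshaw = 0.00402 / 0.01333 = 0.3016
β_Bellamy = 0.02355 / 0.01333 = 1.7667
β_P = Σ w_i β_i = 0.14×1.6189 + 0.35×1.7097 + 0.13×0.3016 + 0.38×1.7667 = 1.5356

1.536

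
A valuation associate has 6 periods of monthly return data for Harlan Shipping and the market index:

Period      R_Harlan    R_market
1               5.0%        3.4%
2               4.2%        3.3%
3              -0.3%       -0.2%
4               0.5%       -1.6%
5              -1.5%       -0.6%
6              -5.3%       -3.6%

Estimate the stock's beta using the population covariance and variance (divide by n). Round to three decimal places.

Mean R_i = (5.0 + 4.2 − 0.3 + 0.5 − 1.5 − 5.3) / 6 = 0.4333%
Mean R_m = (3.4 + 3.3 − 0.2 − 1.6 − 0.6 − 3.6) / 6 = 0.1167%
Σ(R_i − R̄_i)(R_m − R̄_m) = 49.7967  ⇒  Cov = 49.7967 / 6 = 8.2995
Σ(R_m − R̄_m)² = 38.2883  ⇒  Var(R_m) = 38.2883 / 6 = 6.3814
β = Cov / Var(R_m) = 8.2995 / 6.3814 = 1.3006

1.301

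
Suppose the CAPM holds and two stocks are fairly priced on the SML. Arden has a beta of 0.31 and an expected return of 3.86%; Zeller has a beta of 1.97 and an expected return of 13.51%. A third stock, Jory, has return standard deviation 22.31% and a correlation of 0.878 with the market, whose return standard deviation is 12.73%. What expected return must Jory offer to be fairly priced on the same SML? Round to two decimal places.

11.00%

MRP = (13.51% − 3.86%) / (1.97 − 0.31) = 5.8133%
R_f = 3.86% − 0.31 × 5.8133% = 2.0579%
β_Jory = ρ·σ_i/σ_m = 0.878 × 22.31 / 12.73 = 1.5387
E(R_Jory) = R_f + β × MRP = 2.0579% + 1.5387 × 5.8133% = 11.00%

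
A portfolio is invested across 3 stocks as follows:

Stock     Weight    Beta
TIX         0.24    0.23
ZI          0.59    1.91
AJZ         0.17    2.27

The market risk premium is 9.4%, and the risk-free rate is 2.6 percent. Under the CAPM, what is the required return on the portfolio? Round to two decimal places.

17.34%

β_P = Σ w_i β_i = 0.24×0.23 + 0.59×1.91 + 0.17×2.27 = 1.5680
E(R_P) = R_f + β_P × MRP = 2.6% + 1.5680 × 9.4% = 17.34%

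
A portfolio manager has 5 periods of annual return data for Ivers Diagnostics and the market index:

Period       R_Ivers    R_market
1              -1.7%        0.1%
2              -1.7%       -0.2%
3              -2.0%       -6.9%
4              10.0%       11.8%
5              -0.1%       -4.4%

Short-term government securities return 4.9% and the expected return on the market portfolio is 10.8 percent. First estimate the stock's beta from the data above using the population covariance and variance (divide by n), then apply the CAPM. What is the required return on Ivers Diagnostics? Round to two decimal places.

8.68%

Mean R_i = (-1.7 − 1.7 − 2.0 + 10.0 − 0.1) / 5 = 0.9000%
Mean R_m = (0.1 − 0.2 − 6.9 + 11.8 − 4.4) / 5 = 0.0800%
Σ(R_i − R̄_i)(R_m − R̄_m) = 132.0500  ⇒  Cov = 132.0500 / 5 = 26.4100
Σ(R_m − R̄_m)² = 206.2280  ⇒  Var(R_m) = 206.2280 / 5 = 41.2456
β = Cov / Var(R_m) = 26.4100 / 41.2456 = 0.6403
MRP = 10.8% − 4.9% = 5.90%
E(R) = R_f + β × MRP = 4.9% + 0.6403 × 5.9% = 8.68%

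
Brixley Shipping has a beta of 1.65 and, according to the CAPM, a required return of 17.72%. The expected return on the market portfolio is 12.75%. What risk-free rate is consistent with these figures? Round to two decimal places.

E(R) = R_f + β(E(R_m) − R_f) = R_f(1 − β) + β·E(R_m)
17.72% = R_f × (1 − 1.65) + 1.65 × 12.75%
17.72% = R_f × -0.65 + 21.0375%
R_f = (17.72% − 21.0375%) / -0.65 = 5.10%

5.10%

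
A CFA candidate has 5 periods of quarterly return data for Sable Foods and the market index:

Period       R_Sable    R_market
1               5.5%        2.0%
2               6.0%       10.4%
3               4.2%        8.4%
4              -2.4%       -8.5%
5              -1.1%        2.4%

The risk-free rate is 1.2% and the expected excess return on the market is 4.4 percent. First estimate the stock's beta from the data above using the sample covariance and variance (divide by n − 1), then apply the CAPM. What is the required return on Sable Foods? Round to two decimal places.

Mean R_i = (5.5 + 6.0 + 4.2 − 2.4 − 1.1) / 5 = 2.4400%
Mean R_m = (2.0 + 10.4 + 8.4 − 8.5 + 2.4) / 5 = 2.9400%
Σ(R_i − R̄_i)(R_m − R̄_m) = 90.5720  ⇒  Cov = 90.5720 / 4 = 22.6430
Σ(R_m − R̄_m)² = 217.5120  ⇒  Var(R_m) = 217.5120 / 4 = 54.3780
β = Cov / Var(R_m) = 22.6430 / 54.3780 = 0.4164
E(R) = R_f + β × MRP = 1.2% + 0.4164 × 4.4% = 3.03%

3.03%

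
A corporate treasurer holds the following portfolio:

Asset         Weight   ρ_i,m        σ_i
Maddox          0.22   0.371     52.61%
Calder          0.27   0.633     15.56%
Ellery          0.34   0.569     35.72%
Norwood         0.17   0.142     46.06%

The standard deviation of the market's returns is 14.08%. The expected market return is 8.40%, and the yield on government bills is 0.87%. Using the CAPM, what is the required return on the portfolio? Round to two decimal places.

8.88%

β_Maddox = 0.371 × 52.61% / 14.08% = 1.3862
β_Calder = 0.633 × 15.56% / 14.08% = 0.6995
β_Ellery = 0.569 × 35.72% / 14.08% = 1.4435
β_Norwood = 0.142 × 46.06% / 14.08% = 0.4645
β_P = Σ w_i β_i = 0.22×1.3862 + 0.27×0.6995 + 0.34×1.4435 + 0.17×0.4645 = 1.0636
MRP = 8.40% − 0.87% = 7.53%
E(R_P) = R_f + β_P × MRP = 0.87% + 1.0636 × 7.53% = 8.88%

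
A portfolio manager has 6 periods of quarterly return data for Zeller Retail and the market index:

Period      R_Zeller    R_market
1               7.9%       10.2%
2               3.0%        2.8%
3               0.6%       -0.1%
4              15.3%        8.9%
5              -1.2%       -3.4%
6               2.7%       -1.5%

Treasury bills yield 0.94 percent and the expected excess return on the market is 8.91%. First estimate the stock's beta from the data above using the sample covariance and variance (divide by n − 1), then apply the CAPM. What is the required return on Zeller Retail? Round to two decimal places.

Mean R_i = (7.9 + 3.0 + 0.6 + 15.3 − 1.2 + 2.7) / 6 = 4.7167%
Mean R_m = (10.2 + 2.8 − 0.1 + 8.9 − 3.4 − 1.5) / 6 = 2.8167%
Σ(R_i − R̄_i)(R_m − R̄_m) = 145.4083  ⇒  Cov = 145.4083 / 5 = 29.0817
Σ(R_m − R̄_m)² = 157.3083  ⇒  Var(R_m) = 157.3083 / 5 = 31.4617
β = Cov / Var(R_m) = 29.0817 / 31.4617 = 0.9244
E(R) = R_f + β × MRP = 0.94% + 0.9244 × 8.91% = 9.18%

9.18%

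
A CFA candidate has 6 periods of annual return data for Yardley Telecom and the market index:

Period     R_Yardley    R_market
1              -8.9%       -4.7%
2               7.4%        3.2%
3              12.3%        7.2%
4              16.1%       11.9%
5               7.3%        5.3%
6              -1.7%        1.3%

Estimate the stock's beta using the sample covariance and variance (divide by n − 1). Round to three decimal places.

1.589

Mean R_i = (-8.9 + 7.4 + 12.3 + 16.1 + 7.3 − 1.7) / 6 = 5.4167%
Mean R_m = (-4.7 + 3.2 + 7.2 + 11.9 + 5.3 + 1.3) / 6 = 4.0333%
Σ(R_i − R̄_i)(R_m − R̄_m) = 251.0567  ⇒  Cov = 251.0567 / 5 = 50.2113
Σ(R_m − R̄_m)² = 157.9533  ⇒  Var(R_m) = 157.9533 / 5 = 31.5907
β = Cov / Var(R_m) = 50.2113 / 31.5907 = 1.5894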